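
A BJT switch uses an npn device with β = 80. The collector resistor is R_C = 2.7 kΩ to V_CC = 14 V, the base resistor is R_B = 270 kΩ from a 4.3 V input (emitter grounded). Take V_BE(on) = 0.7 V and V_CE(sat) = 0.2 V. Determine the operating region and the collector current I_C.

Assume active. Base-emitter loop: I_B = (V_BB − V_BE)/R_B = (4.3 − 0.7)/270 = 0.0133 mA.
I_C = β·I_B = 80×0.0133 = 1.07 mA.
V_CE = V_CC − I_C·R_C = 14 − 1.07×2.7 = 11.1 V > V_CE(sat), so the active-region assumption holds.

active; I_C ≈ 1.1 mA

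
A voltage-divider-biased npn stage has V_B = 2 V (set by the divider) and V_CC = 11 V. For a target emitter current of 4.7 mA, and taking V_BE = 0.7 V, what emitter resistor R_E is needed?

R_E ≈ 0.28 kΩ

V_E = V_B − V_BE = 2 − 0.7 = 1.3 V.
R_E = V_E / I_E = 1.3 / 4.7 = 0.277 kΩ.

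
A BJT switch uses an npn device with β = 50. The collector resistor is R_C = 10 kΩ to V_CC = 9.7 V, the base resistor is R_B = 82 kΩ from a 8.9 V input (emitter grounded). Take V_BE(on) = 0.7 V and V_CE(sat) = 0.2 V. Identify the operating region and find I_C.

saturation; I_C ≈ 0.95 mA

Assume active: I_B = (8.9 − 0.7)/82 = 0.1 mA, giving I_C = β·I_B = 5 mA.
But then V_CE = 9.7 − 5×10 = -40.3 V < V_CE(sat) = 0.2 V — impossible in the active region.
So the transistor is saturated. With V_CE = 0.2 V, I_C = (V_CC − 0.2)/R_C = 9.5/10 = 0.95 mA.
Check: β·I_B = 5 mA > I_C = 0.95 mA, confirming saturation.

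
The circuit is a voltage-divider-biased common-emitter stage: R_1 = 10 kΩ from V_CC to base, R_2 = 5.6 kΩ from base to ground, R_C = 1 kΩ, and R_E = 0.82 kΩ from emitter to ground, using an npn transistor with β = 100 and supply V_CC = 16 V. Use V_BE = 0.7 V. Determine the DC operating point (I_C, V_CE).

Thevenize the base divider: V_Th = V_CC·R_2/(R_1+R_2) = 16×5.6/15.6 = 5.74 V, R_Th = R_1‖R_2 = 3.59 kΩ.
Base-emitter loop: V_Th = I_B·R_Th + V_BE + (β+1)I_B·R_E, so I_B = (5.74 − 0.7) / (3.59 + 101×0.82) = 0.0584 mA.
I_C = β·I_B = 100×0.0584 = 5.84 mA, and I_E = (β+1)I_B = 5.9 mA.
V_CE = V_CC − I_C·R_C − I_E·R_E = 16 − 5.84×1 − 5.9×0.82 = 5.33 V.
V_CE = 5.33 V > 0.2 V confirms active-region operation.

I_C ≈ 5.8 mA, V_CE ≈ 5.3 V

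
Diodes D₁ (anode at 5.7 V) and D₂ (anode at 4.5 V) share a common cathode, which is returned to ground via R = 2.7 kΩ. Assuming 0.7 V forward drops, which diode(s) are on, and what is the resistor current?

Only D₁ conducts; I_R ≈ 1.9 mA

Assume both conduct. Then node N would need to be at both 5.7−0.7 = 5 V and 4.5−0.7 = 3.8 V, which is impossible.
Assume only D₁ conducts: V_N = 5.7 − 0.7 = 5 V, so I_R = 5/2.7 = 1.85 mA.
Check D₂: its anode-to-cathode voltage is 4.5 − 5 = -0.5 V < 0.7 V, so it is off. The assumption is consistent.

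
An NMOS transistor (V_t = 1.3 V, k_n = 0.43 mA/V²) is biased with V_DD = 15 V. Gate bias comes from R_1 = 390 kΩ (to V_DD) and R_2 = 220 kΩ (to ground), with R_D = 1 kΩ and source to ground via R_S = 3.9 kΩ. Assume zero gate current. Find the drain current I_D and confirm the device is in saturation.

I_D ≈ 0.62 mA

V_G = V_DD·R_2/(R_1+R_2) = 15×220/610 = 5.41 V.
Assume saturation: I_D = (k_n/2)(V_GS − V_t)² with V_GS = V_G − I_D·R_S = 5.41 − 3.9·I_D.
Substituting gives 3.27·I_D² − 7.89·I_D + 3.63 = 0, with roots I_D = 0.619 or 1.79 mA.
The root I_D = 1.79 mA gives V_GS = -1.59 V ≤ V_t, so take I_D = 0.619 mA.
Then V_GS = 3 V and V_DS = V_DD − I_D(R_D+R_S) = 15 − 0.619×4.9 = 12 V.
Saturation requires V_DS ≥ V_GS − V_t = 1.7 V; 12 ≥ 1.7 ✓.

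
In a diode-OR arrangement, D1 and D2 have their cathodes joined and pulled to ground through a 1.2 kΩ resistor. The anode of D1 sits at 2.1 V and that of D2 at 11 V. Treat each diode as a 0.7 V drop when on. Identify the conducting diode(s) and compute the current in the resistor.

Assume both conduct. Then node N would need to be at both 2.1−0.7 = 1.4 V and 11−0.7 = 10.3 V, which is impossible.
Assume only D2 conducts: V_N = 11 − 0.7 = 10.3 V, so I_R = 10.3/1.2 = 8.58 mA.
Check D1: its anode-to-cathode voltage is 2.1 − 10.3 = -8.2 V < 0.7 V, so it is off. The assumption is consistent.

Only D2 conducts; I_R ≈ 8.6 mA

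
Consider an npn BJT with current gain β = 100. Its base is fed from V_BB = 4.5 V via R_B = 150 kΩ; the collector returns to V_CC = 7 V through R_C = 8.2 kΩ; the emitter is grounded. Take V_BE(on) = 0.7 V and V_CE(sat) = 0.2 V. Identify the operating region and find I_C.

Assume active: I_B = (4.5 − 0.7)/150 = 0.0253 mA, giving I_C = β·I_B = 2.53 mA.
But then V_CE = 7 − 2.53×8.2 = -13.8 V < V_CE(sat) = 0.2 V — impossible in the active region.
So the transistor is saturated. With V_CE = 0.2 V, I_C = (V_CC − 0.2)/R_C = 6.8/8.2 = 0.829 mA.
Check: β·I_B = 2.53 mA > I_C = 0.829 mA, confirming saturation.

saturation; I_C ≈ 0.83 mA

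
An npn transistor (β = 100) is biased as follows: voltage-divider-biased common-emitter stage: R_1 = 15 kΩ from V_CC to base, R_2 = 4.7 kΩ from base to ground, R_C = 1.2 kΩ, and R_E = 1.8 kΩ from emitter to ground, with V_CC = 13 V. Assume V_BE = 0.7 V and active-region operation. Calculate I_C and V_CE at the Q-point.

Thevenize the base divider: V_Th = V_CC·R_2/(R_1+R_2) = 13×4.7/19.7 = 3.1 V, R_Th = R_1‖R_2 = 3.58 kΩ.
Base-emitter loop: V_Th = I_B·R_Th + V_BE + (β+1)I_B·R_E, so I_B = (3.1 − 0.7) / (3.58 + 101×1.8) = 0.013 mA.
I_C = β·I_B = 100×0.013 = 1.3 mA, and I_E = (β+1)I_B = 1.31 mA.
V_CE = V_CC − I_C·R_C − I_E·R_E = 13 − 1.3×1.2 − 1.31×1.8 = 9.09 V.
V_CE = 9.09 V > 0.2 V confirms active-region operation.

I_C ≈ 1.3 mA, V_CE ≈ 9.1 V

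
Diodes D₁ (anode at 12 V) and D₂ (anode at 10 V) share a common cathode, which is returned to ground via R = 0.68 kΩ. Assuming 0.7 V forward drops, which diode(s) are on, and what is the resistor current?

Assume both conduct. Then node N would need to be at both 12−0.7 = 11.3 V and 10−0.7 = 9.3 V, which is impossible.
Assume only D₁ conducts: V_N = 12 − 0.7 = 11.3 V, so I_R = 11.3/0.68 = 16.6 mA.
Check D₂: its anode-to-cathode voltage is 10 − 11.3 = -1.3 V < 0.7 V, so it is off. The assumption is consistent.

Only D₁ conducts; I_R ≈ 17 mA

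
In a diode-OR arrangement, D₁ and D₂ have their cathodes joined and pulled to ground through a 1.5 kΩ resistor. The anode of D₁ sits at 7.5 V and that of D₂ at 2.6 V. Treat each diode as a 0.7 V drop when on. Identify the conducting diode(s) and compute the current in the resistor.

Assume both conduct. Then node N would need to be at both 7.5−0.7 = 6.8 V and 2.6−0.7 = 1.9 V, which is impossible.
Assume only D₁ conducts: V_N = 7.5 − 0.7 = 6.8 V, so I_R = 6.8/1.5 = 4.53 mA.
Check D₂: its anode-to-cathode voltage is 2.6 − 6.8 = -4.2 V < 0.7 V, so it is off. The assumption is consistent.

Only D₁ conducts; I_R ≈ 4.5 mA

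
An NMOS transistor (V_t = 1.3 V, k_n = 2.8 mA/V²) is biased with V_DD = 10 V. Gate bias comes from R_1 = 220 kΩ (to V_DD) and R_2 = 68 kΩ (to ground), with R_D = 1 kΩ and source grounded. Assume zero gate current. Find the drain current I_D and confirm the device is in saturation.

V_G = V_DD·R_2/(R_1+R_2) = 10×68/288 = 2.36 V. With the source grounded, V_GS = V_G = 2.36 V.
Assume saturation: I_D = (k_n/2)(V_GS − V_t)² = (2.8/2)×(2.36 − 1.3)² = 1.4×1.06² = 1.58 mA.
V_DS = V_DD − I_D·R_D = 10 − 1.58×1 = 8.42 V.
Saturation requires V_DS ≥ V_GS − V_t = 1.06 V; 8.42 ≥ 1.06 ✓.

I_D ≈ 1.6 mA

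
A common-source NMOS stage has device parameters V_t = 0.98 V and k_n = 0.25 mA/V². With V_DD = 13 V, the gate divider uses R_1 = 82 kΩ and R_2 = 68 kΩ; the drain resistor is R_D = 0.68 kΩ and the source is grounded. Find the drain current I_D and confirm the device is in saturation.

I_D ≈ 3 mA

V_G = V_DD·R_2/(R_1+R_2) = 13×68/150 = 5.89 V. With the source grounded, V_GS = V_G = 5.89 V.
Assume saturation: I_D = (k_n/2)(V_GS − V_t)² = (0.25/2)×(5.89 − 0.98)² = 0.125×4.91² = 3.02 mA.
V_DS = V_DD − I_D·R_D = 13 − 3.02×0.68 = 10.9 V.
Saturation requires V_DS ≥ V_GS − V_t = 4.91 V; 10.9 ≥ 4.91 ✓.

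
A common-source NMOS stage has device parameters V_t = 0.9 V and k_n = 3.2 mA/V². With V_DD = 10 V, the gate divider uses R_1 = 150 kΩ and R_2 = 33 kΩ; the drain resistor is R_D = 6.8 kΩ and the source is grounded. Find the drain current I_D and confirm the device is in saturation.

I_D ≈ 1.3 mA

V_G = V_DD·R_2/(R_1+R_2) = 10×33/183 = 1.8 V. With the source grounded, V_GS = V_G = 1.8 V.
Assume saturation: I_D = (k_n/2)(V_GS − V_t)² = (3.2/2)×(1.8 − 0.9)² = 1.6×0.903² = 1.31 mA.
V_DS = V_DD − I_D·R_D = 10 − 1.31×6.8 = 1.12 V.
Saturation requires V_DS ≥ V_GS − V_t = 0.903 V; 1.12 ≥ 0.903 ✓.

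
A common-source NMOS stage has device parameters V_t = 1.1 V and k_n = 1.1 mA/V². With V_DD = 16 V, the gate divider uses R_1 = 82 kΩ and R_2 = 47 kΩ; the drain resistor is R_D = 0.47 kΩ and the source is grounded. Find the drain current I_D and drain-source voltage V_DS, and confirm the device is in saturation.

V_G = V_DD·R_2/(R_1+R_2) = 16×47/129 = 5.83 V. With the source grounded, V_GS = V_G = 5.83 V.
Assume saturation: I_D = (k_n/2)(V_GS − V_t)² = (1.1/2)×(5.83 − 1.1)² = 0.55×4.73² = 12.3 mA.
V_DS = V_DD − I_D·R_D = 16 − 12.3×0.47 = 10.2 V.
Saturation requires V_DS ≥ V_GS − V_t = 4.73 V; 10.2 ≥ 4.73 ✓.

I_D ≈ 12 mA, V_DS ≈ 10 V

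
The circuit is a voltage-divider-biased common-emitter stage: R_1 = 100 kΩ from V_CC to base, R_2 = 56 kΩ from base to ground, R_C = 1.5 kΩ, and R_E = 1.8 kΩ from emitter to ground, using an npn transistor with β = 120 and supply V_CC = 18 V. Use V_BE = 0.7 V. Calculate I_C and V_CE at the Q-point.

Thevenize the base divider: V_Th = V_CC·R_2/(R_1+R_2) = 18×56/156 = 6.46 V, R_Th = R_1‖R_2 = 35.9 kΩ.
Base-emitter loop: V_Th = I_B·R_Th + V_BE + (β+1)I_B·R_E, so I_B = (6.46 − 0.7) / (35.9 + 121×1.8) = 0.0227 mA.
I_C = β·I_B = 120×0.0227 = 2.73 mA, and I_E = (β+1)I_B = 2.75 mA.
V_CE = V_CC − I_C·R_C − I_E·R_E = 18 − 2.73×1.5 − 2.75×1.8 = 8.97 V.
V_CE = 8.97 V > 0.2 V confirms active-region operation.

I_C ≈ 2.7 mA, V_CE ≈ 9 V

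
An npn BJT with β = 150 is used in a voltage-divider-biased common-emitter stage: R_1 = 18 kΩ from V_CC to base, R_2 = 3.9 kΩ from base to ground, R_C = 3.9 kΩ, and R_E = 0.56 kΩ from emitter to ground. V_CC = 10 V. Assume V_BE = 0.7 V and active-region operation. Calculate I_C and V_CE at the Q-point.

Thevenize the base divider: V_Th = V_CC·R_2/(R_1+R_2) = 10×3.9/21.9 = 1.78 V, R_Th = R_1‖R_2 = 3.21 kΩ.
Base-emitter loop: V_Th = I_B·R_Th + V_BE + (β+1)I_B·R_E, so I_B = (1.78 − 0.7) / (3.21 + 151×0.56) = 0.0123 mA.
I_C = β·I_B = 150×0.0123 = 1.85 mA, and I_E = (β+1)I_B = 1.86 mA.
V_CE = V_CC − I_C·R_C − I_E·R_E = 10 − 1.85×3.9 − 1.86×0.56 = 1.75 V.
V_CE = 1.75 V > 0.2 V confirms active-region operation.

I_C ≈ 1.8 mA, V_CE ≈ 1.8 V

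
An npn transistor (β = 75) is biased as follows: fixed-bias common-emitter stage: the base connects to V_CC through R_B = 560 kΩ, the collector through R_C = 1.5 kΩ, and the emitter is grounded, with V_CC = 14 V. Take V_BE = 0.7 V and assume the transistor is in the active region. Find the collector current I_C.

I_C ≈ 1.8 mA

Base loop: V_CC = I_B·R_B + V_BE, so I_B = (14 − 0.7)/560 kΩ = 0.0238 mA.
In the active region I_C = β·I_B = 75 × 0.0238 = 1.78 mA.
Collector loop: V_CE = V_CC − I_C·R_C = 14 − 1.78×1.5 = 11.3 V.
Since V_CE = 11.3 V > V_CE(sat) ≈ 0.2 V, the transistor is in the active region as assumed.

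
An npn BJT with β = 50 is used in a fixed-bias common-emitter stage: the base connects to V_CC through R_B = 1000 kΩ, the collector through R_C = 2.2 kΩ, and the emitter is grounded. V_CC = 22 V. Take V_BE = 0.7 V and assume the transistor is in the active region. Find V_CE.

Base loop: V_CC = I_B·R_B + V_BE, so I_B = (22 − 0.7)/1000 kΩ = 0.0213 mA.
In the active region I_C = β·I_B = 50 × 0.0213 = 1.06 mA.
Collector loop: V_CE = V_CC − I_C·R_C = 22 − 1.06×2.2 = 19.7 V.
Since V_CE = 19.7 V > V_CE(sat) ≈ 0.2 V, the transistor is in the active region as assumed.

V_CE ≈ 20 V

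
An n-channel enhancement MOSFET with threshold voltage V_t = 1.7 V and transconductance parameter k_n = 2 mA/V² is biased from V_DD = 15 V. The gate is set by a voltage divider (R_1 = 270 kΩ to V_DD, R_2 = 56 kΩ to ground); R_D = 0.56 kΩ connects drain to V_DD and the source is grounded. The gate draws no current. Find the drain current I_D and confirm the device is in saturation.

I_D ≈ 0.77 mA

V_G = V_DD·R_2/(R_1+R_2) = 15×56/326 = 2.58 V. With the source grounded, V_GS = V_G = 2.58 V.
Assume saturation: I_D = (k_n/2)(V_GS − V_t)² = (2/2)×(2.58 − 1.7)² = 1×0.877² = 0.769 mA.
V_DS = V_DD − I_D·R_D = 15 − 0.769×0.56 = 14.6 V.
Saturation requires V_DS ≥ V_GS − V_t = 0.877 V; 14.6 ≥ 0.877 ✓.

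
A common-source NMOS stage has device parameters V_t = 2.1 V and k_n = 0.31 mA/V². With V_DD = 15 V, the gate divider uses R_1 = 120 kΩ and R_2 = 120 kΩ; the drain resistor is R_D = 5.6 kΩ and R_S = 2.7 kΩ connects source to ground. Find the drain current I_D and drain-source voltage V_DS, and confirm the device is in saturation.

I_D ≈ 1 mA, V_DS ≈ 6.4 V

V_G = V_DD·R_2/(R_1+R_2) = 15×120/240 = 7.5 V.
Assume saturation: I_D = (k_n/2)(V_GS − V_t)² with V_GS = V_G − I_D·R_S = 7.5 − 2.7·I_D.
Substituting gives 1.13·I_D² − 5.52·I_D + 4.52 = 0, with roots I_D = 1.04 or 3.84 mA.
The root I_D = 3.84 mA gives V_GS = -2.88 V ≤ V_t, so take I_D = 1.04 mA.
Then V_GS = 4.69 V and V_DS = V_DD − I_D(R_D+R_S) = 15 − 1.04×8.3 = 6.36 V.
Saturation requires V_DS ≥ V_GS − V_t = 2.59 V; 6.36 ≥ 2.59 ✓.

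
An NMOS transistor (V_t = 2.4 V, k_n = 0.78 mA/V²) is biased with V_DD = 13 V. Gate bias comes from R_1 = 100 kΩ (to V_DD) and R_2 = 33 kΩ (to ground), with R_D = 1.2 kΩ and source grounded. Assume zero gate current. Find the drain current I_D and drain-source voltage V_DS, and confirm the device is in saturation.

I_D ≈ 0.27 mA, V_DS ≈ 13 V

V_G = V_DD·R_2/(R_1+R_2) = 13×33/133 = 3.23 V. With the source grounded, V_GS = V_G = 3.23 V.
Assume saturation: I_D = (k_n/2)(V_GS − V_t)² = (0.78/2)×(3.23 − 2.4)² = 0.39×0.826² = 0.266 mA.
V_DS = V_DD − I_D·R_D = 13 − 0.266×1.2 = 12.7 V.
Saturation requires V_DS ≥ V_GS − V_t = 0.826 V; 12.7 ≥ 0.826 ✓.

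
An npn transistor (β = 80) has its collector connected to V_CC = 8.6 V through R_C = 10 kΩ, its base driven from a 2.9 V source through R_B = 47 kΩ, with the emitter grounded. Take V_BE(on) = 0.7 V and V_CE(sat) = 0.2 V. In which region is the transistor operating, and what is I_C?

Assume active: I_B = (2.9 − 0.7)/47 = 0.0468 mA, giving I_C = β·I_B = 3.74 mA.
But then V_CE = 8.6 − 3.74×10 = -28.8 V < V_CE(sat) = 0.2 V — impossible in the active region.
So the transistor is saturated. With V_CE = 0.2 V, I_C = (V_CC − 0.2)/R_C = 8.4/10 = 0.84 mA.
Check: β·I_B = 3.74 mA > I_C = 0.84 mA, confirming saturation.

saturation; I_C ≈ 0.84 mA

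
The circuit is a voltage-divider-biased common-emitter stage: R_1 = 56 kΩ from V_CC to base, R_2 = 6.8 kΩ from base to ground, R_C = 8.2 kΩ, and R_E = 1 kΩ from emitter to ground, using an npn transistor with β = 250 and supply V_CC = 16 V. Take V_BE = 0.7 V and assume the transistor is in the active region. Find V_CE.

Thevenize the base divider: V_Th = V_CC·R_2/(R_1+R_2) = 16×6.8/62.8 = 1.73 V, R_Th = R_1‖R_2 = 6.06 kΩ.
Base-emitter loop: V_Th = I_B·R_Th + V_BE + (β+1)I_B·R_E, so I_B = (1.73 − 0.7) / (6.06 + 251×1) = 0.00402 mA.
I_C = β·I_B = 250×0.00402 = 1 mA, and I_E = (β+1)I_B = 1.01 mA.
V_CE = V_CC − I_C·R_C − I_E·R_E = 16 − 1×8.2 − 1.01×1 = 6.76 V.
V_CE = 6.76 V > 0.2 V confirms active-region operation.

V_CE ≈ 6.8 V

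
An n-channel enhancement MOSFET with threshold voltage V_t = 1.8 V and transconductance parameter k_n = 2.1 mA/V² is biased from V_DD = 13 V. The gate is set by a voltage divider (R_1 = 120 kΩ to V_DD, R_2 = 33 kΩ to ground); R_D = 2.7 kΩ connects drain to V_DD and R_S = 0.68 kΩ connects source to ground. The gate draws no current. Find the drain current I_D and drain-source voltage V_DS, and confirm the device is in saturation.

V_G = V_DD·R_2/(R_1+R_2) = 13×33/153 = 2.8 V.
Assume saturation: I_D = (k_n/2)(V_GS − V_t)² with V_GS = V_G − I_D·R_S = 2.8 − 0.68·I_D.
Substituting gives 0.486·I_D² − 2.43·I_D + 1.06 = 0, with roots I_D = 0.481 or 4.53 mA.
The root I_D = 4.53 mA gives V_GS = -0.277 V ≤ V_t, so take I_D = 0.481 mA.
Then V_GS = 2.48 V and V_DS = V_DD − I_D(R_D+R_S) = 13 − 0.481×3.38 = 11.4 V.
Saturation requires V_DS ≥ V_GS − V_t = 0.677 V; 11.4 ≥ 0.677 ✓.

I_D ≈ 0.48 mA, V_DS ≈ 11 V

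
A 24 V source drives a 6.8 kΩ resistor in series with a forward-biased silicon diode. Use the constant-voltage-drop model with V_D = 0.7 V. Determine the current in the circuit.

KVL around the loop: 24 = V_D + I·R = 0.7 + I × 6.8 kΩ.
So I = (24 − 0.7) / 6.8 kΩ = 23.3 / 6.8 = 3.43 mA.

I ≈ 3.4 mA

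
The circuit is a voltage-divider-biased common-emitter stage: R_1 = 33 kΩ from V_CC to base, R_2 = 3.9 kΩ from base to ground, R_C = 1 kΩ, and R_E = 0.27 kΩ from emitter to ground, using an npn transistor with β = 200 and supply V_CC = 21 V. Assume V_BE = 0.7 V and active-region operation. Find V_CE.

Thevenize the base divider: V_Th = V_CC·R_2/(R_1+R_2) = 21×3.9/36.9 = 2.22 V, R_Th = R_1‖R_2 = 3.49 kΩ.
Base-emitter loop: V_Th = I_B·R_Th + V_BE + (β+1)I_B·R_E, so I_B = (2.22 − 0.7) / (3.49 + 201×0.27) = 0.0263 mA.
I_C = β·I_B = 200×0.0263 = 5.26 mA, and I_E = (β+1)I_B = 5.29 mA.
V_CE = V_CC − I_C·R_C − I_E·R_E = 21 − 5.26×1 − 5.29×0.27 = 14.3 V.
V_CE = 14.3 V > 0.2 V confirms active-region operation.

V_CE ≈ 14 V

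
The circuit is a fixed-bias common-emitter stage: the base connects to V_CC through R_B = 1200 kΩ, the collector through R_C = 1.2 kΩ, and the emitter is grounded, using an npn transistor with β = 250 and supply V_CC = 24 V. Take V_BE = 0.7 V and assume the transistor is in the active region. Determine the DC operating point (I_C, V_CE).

I_C ≈ 4.9 mA, V_CE ≈ 18 V

Base loop: V_CC = I_B·R_B + V_BE, so I_B = (24 − 0.7)/1200 kΩ = 0.0194 mA.
In the active region I_C = β·I_B = 250 × 0.0194 = 4.85 mA.
Collector loop: V_CE = V_CC − I_C·R_C = 24 − 4.85×1.2 = 18.2 V.
Since V_CE = 18.2 V > V_CE(sat) ≈ 0.2 V, the transistor is in the active region as assumed.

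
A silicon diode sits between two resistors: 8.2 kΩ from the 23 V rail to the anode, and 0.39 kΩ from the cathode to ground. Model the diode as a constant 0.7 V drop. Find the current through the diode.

The two resistors are in series with the diode, so KVL gives 23 = I·8.2 + 0.7 + I·0.39.
I = (23 − 0.7) / (8.2 + 0.39) kΩ = 22.3 / 8.59 = 2.6 mA.

I ≈ 2.6 mA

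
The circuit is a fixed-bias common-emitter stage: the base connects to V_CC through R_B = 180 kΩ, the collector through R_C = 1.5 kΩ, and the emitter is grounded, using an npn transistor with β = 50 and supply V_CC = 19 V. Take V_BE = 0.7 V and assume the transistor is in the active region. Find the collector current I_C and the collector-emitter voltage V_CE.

Base loop: V_CC = I_B·R_B + V_BE, so I_B = (19 − 0.7)/180 kΩ = 0.102 mA.
In the active region I_C = β·I_B = 50 × 0.102 = 5.08 mA.
Collector loop: V_CE = V_CC − I_C·R_C = 19 − 5.08×1.5 = 11.4 V.
Since V_CE = 11.4 V > V_CE(sat) ≈ 0.2 V, the transistor is in the active region as assumed.

I_C ≈ 5.1 mA, V_CE ≈ 11 V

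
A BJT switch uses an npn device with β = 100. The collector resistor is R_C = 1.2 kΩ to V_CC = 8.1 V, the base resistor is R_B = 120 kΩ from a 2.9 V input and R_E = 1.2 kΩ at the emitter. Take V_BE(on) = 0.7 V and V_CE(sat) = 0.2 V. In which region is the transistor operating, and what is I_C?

active; I_C ≈ 0.91 mA

Assume active. Base-emitter loop: I_B = (V_BB − V_BE)/(R_B + (β+1)R_E) = (2.9 − 0.7)/(120 + 101×1.2) = 0.00912 mA.
I_C = β·I_B = 100×0.00912 = 0.912 mA.
V_CE = V_CC − I_C·R_C − I_E·R_E = 8.1 − 0.912×1.2 − 0.921×1.2 = 5.9 V > V_CE(sat), so the active-region assumption holds.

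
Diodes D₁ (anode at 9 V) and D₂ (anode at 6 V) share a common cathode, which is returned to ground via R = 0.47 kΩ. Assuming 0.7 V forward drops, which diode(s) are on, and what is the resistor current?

Only D₁ conducts; I_R ≈ 18 mA

Assume both conduct. Then node N would need to be at both 9−0.7 = 8.3 V and 6−0.7 = 5.3 V, which is impossible.
Assume only D₁ conducts: V_N = 9 − 0.7 = 8.3 V, so I_R = 8.3/0.47 = 17.7 mA.
Check D₂: its anode-to-cathode voltage is 6 − 8.3 = -2.3 V < 0.7 V, so it is off. The assumption is consistent.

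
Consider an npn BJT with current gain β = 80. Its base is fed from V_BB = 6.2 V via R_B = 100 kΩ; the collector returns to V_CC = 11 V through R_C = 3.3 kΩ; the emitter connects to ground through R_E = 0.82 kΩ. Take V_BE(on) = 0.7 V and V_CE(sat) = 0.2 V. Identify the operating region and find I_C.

Assume active: I_B = (6.2 − 0.7)/(100 + 81×0.82) = 0.033 mA, I_C = β·I_B = 2.64 mA.
Then V_CE = 11 − 2.64×3.3 − 2.68×0.82 = 0.08 V < 0.2 V — the active assumption fails.
Re-solve with V_CE = 0.2 V. KCL at the emitter: V_E/R_E = (V_BB−0.7−V_E)/R_B + (V_CC−0.2−V_E)/R_C, giving V_E = 2.17 V.
I_C = (V_CC − 0.2 − V_E)/R_C = (10.8 − 2.17)/3.3 = 2.61 mA.
Check: I_B = (5.5 − 2.17)/100 = 0.0333 mA, and β·I_B = 2.66 mA > I_C, confirming saturation.

saturation; I_C ≈ 2.6 mA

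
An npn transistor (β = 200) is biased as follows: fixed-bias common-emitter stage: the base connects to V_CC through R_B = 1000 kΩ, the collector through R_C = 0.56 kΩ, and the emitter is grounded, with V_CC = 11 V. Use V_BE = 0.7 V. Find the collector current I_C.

Base loop: V_CC = I_B·R_B + V_BE, so I_B = (11 − 0.7)/1000 kΩ = 0.0103 mA.
In the active region I_C = β·I_B = 200 × 0.0103 = 2.06 mA.
Collector loop: V_CE = V_CC − I_C·R_C = 11 − 2.06×0.56 = 9.85 V.
Since V_CE = 9.85 V > V_CE(sat) ≈ 0.2 V, the transistor is in the active region as assumed.

I_C ≈ 2.1 mA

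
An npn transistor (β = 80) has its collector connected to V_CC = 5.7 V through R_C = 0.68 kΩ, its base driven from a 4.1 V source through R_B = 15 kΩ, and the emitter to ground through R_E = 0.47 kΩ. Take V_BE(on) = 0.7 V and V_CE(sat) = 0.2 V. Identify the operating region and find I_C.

Assume active: I_B = (4.1 − 0.7)/(15 + 81×0.47) = 0.0641 mA, I_C = β·I_B = 5.13 mA.
Then V_CE = 5.7 − 5.13×0.68 − 5.19×0.47 = -0.224 V < 0.2 V — the active assumption fails.
Re-solve with V_CE = 0.2 V. KCL at the emitter: V_E/R_E = (V_BB−0.7−V_E)/R_B + (V_CC−0.2−V_E)/R_C, giving V_E = 2.27 V.
I_C = (V_CC − 0.2 − V_E)/R_C = (5.5 − 2.27)/0.68 = 4.75 mA.
Check: I_B = (3.4 − 2.27)/15 = 0.0754 mA, and β·I_B = 6.03 mA > I_C, confirming saturation.

saturation; I_C ≈ 4.8 mA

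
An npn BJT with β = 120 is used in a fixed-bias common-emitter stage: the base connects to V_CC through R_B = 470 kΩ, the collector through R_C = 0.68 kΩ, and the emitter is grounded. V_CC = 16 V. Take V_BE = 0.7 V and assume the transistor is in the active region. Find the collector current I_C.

Base loop: V_CC = I_B·R_B + V_BE, so I_B = (16 − 0.7)/470 kΩ = 0.0326 mA.
In the active region I_C = β·I_B = 120 × 0.0326 = 3.91 mA.
Collector loop: V_CE = V_CC − I_C·R_C = 16 − 3.91×0.68 = 13.3 V.
Since V_CE = 13.3 V > V_CE(sat) ≈ 0.2 V, the transistor is in the active region as assumed.

I_C ≈ 3.9 mA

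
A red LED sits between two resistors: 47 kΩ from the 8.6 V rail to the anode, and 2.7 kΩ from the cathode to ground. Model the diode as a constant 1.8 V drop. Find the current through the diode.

I ≈ 0.14 mA

The two resistors are in series with the diode, so KVL gives 8.6 = I·47 + 1.8 + I·2.7.
I = (8.6 − 1.8) / (47 + 2.7) kΩ = 6.8 / 49.7 = 0.137 mA.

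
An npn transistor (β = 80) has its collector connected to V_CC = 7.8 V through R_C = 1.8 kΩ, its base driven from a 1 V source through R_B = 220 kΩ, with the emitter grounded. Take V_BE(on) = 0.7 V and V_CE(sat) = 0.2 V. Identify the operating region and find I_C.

Assume active. Base-emitter loop: I_B = (V_BB − V_BE)/R_B = (1 − 0.7)/220 = 0.00136 mA.
I_C = β·I_B = 80×0.00136 = 0.109 mA.
V_CE = V_CC − I_C·R_C = 7.8 − 0.109×1.8 = 7.6 V > V_CE(sat), so the active-region assumption holds.

active; I_C ≈ 0.11 mA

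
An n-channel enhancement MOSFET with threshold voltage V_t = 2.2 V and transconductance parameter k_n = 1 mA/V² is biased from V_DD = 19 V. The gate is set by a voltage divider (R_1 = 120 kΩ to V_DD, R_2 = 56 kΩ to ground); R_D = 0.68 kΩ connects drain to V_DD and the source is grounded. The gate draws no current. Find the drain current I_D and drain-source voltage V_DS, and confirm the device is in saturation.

V_G = V_DD·R_2/(R_1+R_2) = 19×56/176 = 6.05 V. With the source grounded, V_GS = V_G = 6.05 V.
Assume saturation: I_D = (k_n/2)(V_GS − V_t)² = (1/2)×(6.05 − 2.2)² = 0.5×3.85² = 7.39 mA.
V_DS = V_DD − I_D·R_D = 19 − 7.39×0.68 = 14 V.
Saturation requires V_DS ≥ V_GS − V_t = 3.85 V; 14 ≥ 3.85 ✓.

I_D ≈ 7.4 mA, V_DS ≈ 14 V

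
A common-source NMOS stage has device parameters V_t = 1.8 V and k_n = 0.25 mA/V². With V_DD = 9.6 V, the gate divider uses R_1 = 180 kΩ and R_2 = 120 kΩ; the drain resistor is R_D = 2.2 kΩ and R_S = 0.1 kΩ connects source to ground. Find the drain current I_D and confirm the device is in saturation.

I_D ≈ 0.5 mA

V_G = V_DD·R_2/(R_1+R_2) = 9.6×120/300 = 3.84 V.
Assume saturation: I_D = (k_n/2)(V_GS − V_t)² with V_GS = V_G − I_D·R_S = 3.84 − 0.1·I_D.
Substituting gives 0.00125·I_D² − 1.05·I_D + 0.52 = 0, with roots I_D = 0.495 or 840 mA.
The root I_D = 840 mA gives V_GS = -80.2 V ≤ V_t, so take I_D = 0.495 mA.
Then V_GS = 3.79 V and V_DS = V_DD − I_D(R_D+R_S) = 9.6 − 0.495×2.3 = 8.46 V.
Saturation requires V_DS ≥ V_GS − V_t = 1.99 V; 8.46 ≥ 1.99 ✓.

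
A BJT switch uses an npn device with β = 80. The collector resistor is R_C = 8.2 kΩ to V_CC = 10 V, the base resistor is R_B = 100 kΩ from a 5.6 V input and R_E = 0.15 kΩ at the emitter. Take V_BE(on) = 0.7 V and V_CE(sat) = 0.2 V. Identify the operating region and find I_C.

Assume active: I_B = (5.6 − 0.7)/(100 + 81×0.15) = 0.0437 mA, I_C = β·I_B = 3.5 mA.
Then V_CE = 10 − 3.5×8.2 − 3.54×0.15 = -19.2 V < 0.2 V — the active assumption fails.
Re-solve with V_CE = 0.2 V. KCL at the emitter: V_E/R_E = (V_BB−0.7−V_E)/R_B + (V_CC−0.2−V_E)/R_C, giving V_E = 0.183 V.
I_C = (V_CC − 0.2 − V_E)/R_C = (9.8 − 0.183)/8.2 = 1.17 mA.
Check: I_B = (4.9 − 0.183)/100 = 0.0472 mA, and β·I_B = 3.77 mA > I_C, confirming saturation.

saturation; I_C ≈ 1.2 mA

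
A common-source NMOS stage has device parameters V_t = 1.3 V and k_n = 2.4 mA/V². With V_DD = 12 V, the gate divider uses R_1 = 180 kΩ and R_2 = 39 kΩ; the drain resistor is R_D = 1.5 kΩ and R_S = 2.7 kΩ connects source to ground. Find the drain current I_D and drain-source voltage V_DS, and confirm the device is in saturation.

V_G = V_DD·R_2/(R_1+R_2) = 12×39/219 = 2.14 V.
Assume saturation: I_D = (k_n/2)(V_GS − V_t)² with V_GS = V_G − I_D·R_S = 2.14 − 2.7·I_D.
Substituting gives 8.75·I_D² − 6.42·I_D + 0.841 = 0, with roots I_D = 0.17 or 0.564 mA.
The root I_D = 0.564 mA gives V_GS = 0.615 V ≤ V_t, so take I_D = 0.17 mA.
Then V_GS = 1.68 V and V_DS = V_DD − I_D(R_D+R_S) = 12 − 0.17×4.2 = 11.3 V.
Saturation requires V_DS ≥ V_GS − V_t = 0.377 V; 11.3 ≥ 0.377 ✓.

I_D ≈ 0.17 mA, V_DS ≈ 11 V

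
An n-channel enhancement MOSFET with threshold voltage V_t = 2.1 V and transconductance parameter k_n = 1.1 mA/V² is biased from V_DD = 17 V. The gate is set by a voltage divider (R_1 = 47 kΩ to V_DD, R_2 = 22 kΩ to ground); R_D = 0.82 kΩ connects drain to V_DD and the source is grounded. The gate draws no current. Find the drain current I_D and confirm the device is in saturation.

I_D ≈ 6.1 mA

V_G = V_DD·R_2/(R_1+R_2) = 17×22/69 = 5.42 V. With the source grounded, V_GS = V_G = 5.42 V.
Assume saturation: I_D = (k_n/2)(V_GS − V_t)² = (1.1/2)×(5.42 − 2.1)² = 0.55×3.32² = 6.06 mA.
V_DS = V_DD − I_D·R_D = 17 − 6.06×0.82 = 12 V.
Saturation requires V_DS ≥ V_GS − V_t = 3.32 V; 12 ≥ 3.32 ✓.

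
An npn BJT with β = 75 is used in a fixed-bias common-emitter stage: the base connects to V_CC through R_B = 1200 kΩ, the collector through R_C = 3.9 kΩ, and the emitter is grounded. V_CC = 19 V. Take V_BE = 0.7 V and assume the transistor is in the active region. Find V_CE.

Base loop: V_CC = I_B·R_B + V_BE, so I_B = (19 − 0.7)/1200 kΩ = 0.0153 mA.
In the active region I_C = β·I_B = 75 × 0.0153 = 1.14 mA.
Collector loop: V_CE = V_CC − I_C·R_C = 19 − 1.14×3.9 = 14.5 V.
Since V_CE = 14.5 V > V_CE(sat) ≈ 0.2 V, the transistor is in the active region as assumed.

V_CE ≈ 15 V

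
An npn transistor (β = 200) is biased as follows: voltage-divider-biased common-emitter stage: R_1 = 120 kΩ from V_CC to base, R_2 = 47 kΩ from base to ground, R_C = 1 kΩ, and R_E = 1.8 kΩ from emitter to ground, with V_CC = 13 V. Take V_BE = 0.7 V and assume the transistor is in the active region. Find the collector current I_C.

I_C ≈ 1.5 mA

Thevenize the base divider: V_Th = V_CC·R_2/(R_1+R_2) = 13×47/167 = 3.66 V, R_Th = R_1‖R_2 = 33.8 kΩ.
Base-emitter loop: V_Th = I_B·R_Th + V_BE + (β+1)I_B·R_E, so I_B = (3.66 − 0.7) / (33.8 + 201×1.8) = 0.00748 mA.
I_C = β·I_B = 200×0.00748 = 1.5 mA, and I_E = (β+1)I_B = 1.5 mA.
V_CE = V_CC − I_C·R_C − I_E·R_E = 13 − 1.5×1 − 1.5×1.8 = 8.8 V.
V_CE = 8.8 V > 0.2 V confirms active-region operation.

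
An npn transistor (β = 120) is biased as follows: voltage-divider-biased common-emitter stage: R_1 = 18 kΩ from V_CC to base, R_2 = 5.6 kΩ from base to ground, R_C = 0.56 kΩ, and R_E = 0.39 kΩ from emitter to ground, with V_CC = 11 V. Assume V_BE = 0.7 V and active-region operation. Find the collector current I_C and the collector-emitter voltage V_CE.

I_C ≈ 4.5 mA, V_CE ≈ 6.8 V

Thevenize the base divider: V_Th = V_CC·R_2/(R_1+R_2) = 11×5.6/23.6 = 2.61 V, R_Th = R_1‖R_2 = 4.27 kΩ.
Base-emitter loop: V_Th = I_B·R_Th + V_BE + (β+1)I_B·R_E, so I_B = (2.61 − 0.7) / (4.27 + 121×0.39) = 0.0371 mA.
I_C = β·I_B = 120×0.0371 = 4.45 mA, and I_E = (β+1)I_B = 4.49 mA.
V_CE = V_CC − I_C·R_C − I_E·R_E = 11 − 4.45×0.56 − 4.49×0.39 = 6.75 V.
V_CE = 6.75 V > 0.2 V confirms active-region operation.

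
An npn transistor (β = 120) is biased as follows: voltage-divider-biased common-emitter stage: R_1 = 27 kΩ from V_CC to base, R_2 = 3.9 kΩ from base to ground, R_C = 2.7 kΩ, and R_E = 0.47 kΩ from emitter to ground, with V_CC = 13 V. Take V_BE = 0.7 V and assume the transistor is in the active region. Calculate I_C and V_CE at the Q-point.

Thevenize the base divider: V_Th = V_CC·R_2/(R_1+R_2) = 13×3.9/30.9 = 1.64 V, R_Th = R_1‖R_2 = 3.41 kΩ.
Base-emitter loop: V_Th = I_B·R_Th + V_BE + (β+1)I_B·R_E, so I_B = (1.64 − 0.7) / (3.41 + 121×0.47) = 0.0156 mA.
I_C = β·I_B = 120×0.0156 = 1.87 mA, and I_E = (β+1)I_B = 1.89 mA.
V_CE = V_CC − I_C·R_C − I_E·R_E = 13 − 1.87×2.7 − 1.89×0.47 = 7.06 V.
V_CE = 7.06 V > 0.2 V confirms active-region operation.

I_C ≈ 1.9 mA, V_CE ≈ 7.1 V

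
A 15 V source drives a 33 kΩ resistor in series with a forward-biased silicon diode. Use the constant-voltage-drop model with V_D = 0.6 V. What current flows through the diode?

I ≈ 0.44 mA

KVL around the loop: 15 = V_D + I·R = 0.6 + I × 33 kΩ.
So I = (15 − 0.6) / 33 kΩ = 14.4 / 33 = 0.436 mA.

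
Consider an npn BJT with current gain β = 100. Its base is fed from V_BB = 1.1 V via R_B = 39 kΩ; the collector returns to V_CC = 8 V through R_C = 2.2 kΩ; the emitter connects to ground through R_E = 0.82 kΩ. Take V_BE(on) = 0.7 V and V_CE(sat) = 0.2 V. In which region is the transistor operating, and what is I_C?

active; I_C ≈ 0.33 mA

Assume active. Base-emitter loop: I_B = (V_BB − V_BE)/(R_B + (β+1)R_E) = (1.1 − 0.7)/(39 + 101×0.82) = 0.00328 mA.
I_C = β·I_B = 100×0.00328 = 0.328 mA.
V_CE = V_CC − I_C·R_C − I_E·R_E = 8 − 0.328×2.2 − 0.332×0.82 = 7.01 V > V_CE(sat), so the active-region assumption holds.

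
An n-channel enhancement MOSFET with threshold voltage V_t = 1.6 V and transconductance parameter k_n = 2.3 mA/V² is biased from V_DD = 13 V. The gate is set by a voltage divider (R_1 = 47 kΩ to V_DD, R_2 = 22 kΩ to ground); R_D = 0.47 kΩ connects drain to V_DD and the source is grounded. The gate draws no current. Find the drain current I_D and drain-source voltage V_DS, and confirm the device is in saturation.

V_G = V_DD·R_2/(R_1+R_2) = 13×22/69 = 4.14 V. With the source grounded, V_GS = V_G = 4.14 V.
Assume saturation: I_D = (k_n/2)(V_GS − V_t)² = (2.3/2)×(4.14 − 1.6)² = 1.15×2.54² = 7.45 mA.
V_DS = V_DD − I_D·R_D = 13 − 7.45×0.47 = 9.5 V.
Saturation requires V_DS ≥ V_GS − V_t = 2.54 V; 9.5 ≥ 2.54 ✓.

I_D ≈ 7.4 mA, V_DS ≈ 9.5 V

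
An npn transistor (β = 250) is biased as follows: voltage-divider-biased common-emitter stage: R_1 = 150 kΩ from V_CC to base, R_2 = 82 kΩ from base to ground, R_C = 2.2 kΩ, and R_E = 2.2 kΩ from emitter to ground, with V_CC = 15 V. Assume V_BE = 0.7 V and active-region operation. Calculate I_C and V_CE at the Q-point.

Thevenize the base divider: V_Th = V_CC·R_2/(R_1+R_2) = 15×82/232 = 5.3 V, R_Th = R_1‖R_2 = 53 kΩ.
Base-emitter loop: V_Th = I_B·R_Th + V_BE + (β+1)I_B·R_E, so I_B = (5.3 − 0.7) / (53 + 251×2.2) = 0.0076 mA.
I_C = β·I_B = 250×0.0076 = 1.9 mA, and I_E = (β+1)I_B = 1.91 mA.
V_CE = V_CC − I_C·R_C − I_E·R_E = 15 − 1.9×2.2 − 1.91×2.2 = 6.62 V.
V_CE = 6.62 V > 0.2 V confirms active-region operation.

I_C ≈ 1.9 mA, V_CE ≈ 6.6 V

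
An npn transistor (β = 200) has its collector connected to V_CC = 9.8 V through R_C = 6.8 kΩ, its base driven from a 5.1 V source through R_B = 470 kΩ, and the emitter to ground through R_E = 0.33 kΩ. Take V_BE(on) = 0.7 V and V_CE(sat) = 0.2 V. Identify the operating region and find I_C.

saturation; I_C ≈ 1.3 mA

Assume active: I_B = (5.1 − 0.7)/(470 + 201×0.33) = 0.0082 mA, I_C = β·I_B = 1.64 mA.
Then V_CE = 9.8 − 1.64×6.8 − 1.65×0.33 = -1.9 V < 0.2 V — the active assumption fails.
Re-solve with V_CE = 0.2 V. KCL at the emitter: V_E/R_E = (V_BB−0.7−V_E)/R_B + (V_CC−0.2−V_E)/R_C, giving V_E = 0.447 V.
I_C = (V_CC − 0.2 − V_E)/R_C = (9.6 − 0.447)/6.8 = 1.35 mA.
Check: I_B = (4.4 − 0.447)/470 = 0.00841 mA, and β·I_B = 1.68 mA > I_C, confirming saturation.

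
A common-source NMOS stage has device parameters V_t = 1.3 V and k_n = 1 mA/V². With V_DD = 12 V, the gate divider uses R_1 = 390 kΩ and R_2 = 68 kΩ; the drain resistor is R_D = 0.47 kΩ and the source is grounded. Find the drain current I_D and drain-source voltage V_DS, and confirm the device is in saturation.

I_D ≈ 0.12 mA, V_DS ≈ 12 V

V_G = V_DD·R_2/(R_1+R_2) = 12×68/458 = 1.78 V. With the source grounded, V_GS = V_G = 1.78 V.
Assume saturation: I_D = (k_n/2)(V_GS − V_t)² = (1/2)×(1.78 − 1.3)² = 0.5×0.482² = 0.116 mA.
V_DS = V_DD − I_D·R_D = 12 − 0.116×0.47 = 11.9 V.
Saturation requires V_DS ≥ V_GS − V_t = 0.482 V; 11.9 ≥ 0.482 ✓.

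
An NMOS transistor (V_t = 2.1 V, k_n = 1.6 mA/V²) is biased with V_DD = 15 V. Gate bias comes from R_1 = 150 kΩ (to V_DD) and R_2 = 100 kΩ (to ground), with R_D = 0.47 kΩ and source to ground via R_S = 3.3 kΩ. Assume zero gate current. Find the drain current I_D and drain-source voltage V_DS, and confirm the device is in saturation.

V_G = V_DD·R_2/(R_1+R_2) = 15×100/250 = 6 V.
Assume saturation: I_D = (k_n/2)(V_GS − V_t)² with V_GS = V_G − I_D·R_S = 6 − 3.3·I_D.
Substituting gives 8.71·I_D² − 21.6·I_D + 12.2 = 0, with roots I_D = 0.866 or 1.61 mA.
The root I_D = 1.61 mA gives V_GS = 0.681 V ≤ V_t, so take I_D = 0.866 mA.
Then V_GS = 3.14 V and V_DS = V_DD − I_D(R_D+R_S) = 15 − 0.866×3.77 = 11.7 V.
Saturation requires V_DS ≥ V_GS − V_t = 1.04 V; 11.7 ≥ 1.04 ✓.

I_D ≈ 0.87 mA, V_DS ≈ 12 V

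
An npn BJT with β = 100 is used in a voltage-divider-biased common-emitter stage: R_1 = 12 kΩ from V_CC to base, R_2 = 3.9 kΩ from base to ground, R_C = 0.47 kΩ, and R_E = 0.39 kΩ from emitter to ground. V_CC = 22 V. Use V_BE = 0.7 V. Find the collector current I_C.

Thevenize the base divider: V_Th = V_CC·R_2/(R_1+R_2) = 22×3.9/15.9 = 5.4 V, R_Th = R_1‖R_2 = 2.94 kΩ.
Base-emitter loop: V_Th = I_B·R_Th + V_BE + (β+1)I_B·R_E, so I_B = (5.4 − 0.7) / (2.94 + 101×0.39) = 0.111 mA.
I_C = β·I_B = 100×0.111 = 11.1 mA, and I_E = (β+1)I_B = 11.2 mA.
V_CE = V_CC − I_C·R_C − I_E·R_E = 22 − 11.1×0.47 − 11.2×0.39 = 12.4 V.
V_CE = 12.4 V > 0.2 V confirms active-region operation.

I_C ≈ 11 mA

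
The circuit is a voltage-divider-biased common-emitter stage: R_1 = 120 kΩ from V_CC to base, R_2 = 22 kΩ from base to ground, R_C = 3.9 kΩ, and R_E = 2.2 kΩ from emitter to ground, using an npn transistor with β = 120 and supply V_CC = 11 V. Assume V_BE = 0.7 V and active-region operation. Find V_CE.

Thevenize the base divider: V_Th = V_CC·R_2/(R_1+R_2) = 11×22/142 = 1.7 V, R_Th = R_1‖R_2 = 18.6 kΩ.
Base-emitter loop: V_Th = I_B·R_Th + V_BE + (β+1)I_B·R_E, so I_B = (1.7 − 0.7) / (18.6 + 121×2.2) = 0.00353 mA.
I_C = β·I_B = 120×0.00353 = 0.423 mA, and I_E = (β+1)I_B = 0.427 mA.
V_CE = V_CC − I_C·R_C − I_E·R_E = 11 − 0.423×3.9 − 0.427×2.2 = 8.41 V.
V_CE = 8.41 V > 0.2 V confirms active-region operation.

V_CE ≈ 8.4 V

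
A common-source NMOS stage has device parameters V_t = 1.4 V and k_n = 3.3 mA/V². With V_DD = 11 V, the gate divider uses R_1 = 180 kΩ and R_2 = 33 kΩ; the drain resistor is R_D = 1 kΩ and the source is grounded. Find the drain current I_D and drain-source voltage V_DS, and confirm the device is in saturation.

I_D ≈ 0.15 mA, V_DS ≈ 11 V

V_G = V_DD·R_2/(R_1+R_2) = 11×33/213 = 1.7 V. With the source grounded, V_GS = V_G = 1.7 V.
Assume saturation: I_D = (k_n/2)(V_GS − V_t)² = (3.3/2)×(1.7 − 1.4)² = 1.65×0.304² = 0.153 mA.
V_DS = V_DD − I_D·R_D = 11 − 0.153×1 = 10.8 V.
Saturation requires V_DS ≥ V_GS − V_t = 0.304 V; 10.8 ≥ 0.304 ✓.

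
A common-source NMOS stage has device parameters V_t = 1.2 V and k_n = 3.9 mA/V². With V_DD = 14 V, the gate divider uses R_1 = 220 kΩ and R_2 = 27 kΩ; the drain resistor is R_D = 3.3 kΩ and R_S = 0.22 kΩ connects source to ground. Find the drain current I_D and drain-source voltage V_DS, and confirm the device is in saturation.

I_D ≈ 0.17 mA, V_DS ≈ 13 V

V_G = V_DD·R_2/(R_1+R_2) = 14×27/247 = 1.53 V.
Assume saturation: I_D = (k_n/2)(V_GS − V_t)² with V_GS = V_G − I_D·R_S = 1.53 − 0.22·I_D.
Substituting gives 0.0944·I_D² − 1.28·I_D + 0.213 = 0, with roots I_D = 0.168 or 13.4 mA.
The root I_D = 13.4 mA gives V_GS = -1.42 V ≤ V_t, so take I_D = 0.168 mA.
Then V_GS = 1.49 V and V_DS = V_DD − I_D(R_D+R_S) = 14 − 0.168×3.52 = 13.4 V.
Saturation requires V_DS ≥ V_GS − V_t = 0.293 V; 13.4 ≥ 0.293 ✓.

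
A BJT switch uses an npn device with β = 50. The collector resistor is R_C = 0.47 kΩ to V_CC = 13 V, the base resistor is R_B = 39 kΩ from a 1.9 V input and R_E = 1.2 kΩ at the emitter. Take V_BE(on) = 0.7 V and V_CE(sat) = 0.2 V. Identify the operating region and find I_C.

active; I_C ≈ 0.6 mA

Assume active. Base-emitter loop: I_B = (V_BB − V_BE)/(R_B + (β+1)R_E) = (1.9 − 0.7)/(39 + 51×1.2) = 0.012 mA.
I_C = β·I_B = 50×0.012 = 0.599 mA.
V_CE = V_CC − I_C·R_C − I_E·R_E = 13 − 0.599×0.47 − 0.611×1.2 = 12 V > V_CE(sat), so the active-region assumption holds.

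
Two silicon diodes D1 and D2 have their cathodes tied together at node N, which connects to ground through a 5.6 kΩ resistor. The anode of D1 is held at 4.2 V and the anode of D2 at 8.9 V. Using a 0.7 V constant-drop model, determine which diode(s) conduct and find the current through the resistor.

Only D2 conducts; I_R ≈ 1.5 mA

Assume both conduct. Then node N would need to be at both 4.2−0.7 = 3.5 V and 8.9−0.7 = 8.2 V, which is impossible.
Assume only D2 conducts: V_N = 8.9 − 0.7 = 8.2 V, so I_R = 8.2/5.6 = 1.46 mA.
Check D1: its anode-to-cathode voltage is 4.2 − 8.2 = -4 V < 0.7 V, so it is off. The assumption is consistent.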